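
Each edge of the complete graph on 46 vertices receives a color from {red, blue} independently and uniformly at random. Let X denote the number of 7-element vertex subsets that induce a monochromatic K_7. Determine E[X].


Let X = Σ_S X_S over the C(46, 7) = 53524680 subsets S of size 7, where X_S = 1 if the K_7 on S is monochromatic.
For a fixed S, the K_7 on S has C(7, 2) = 21 edges. P[all 21 edges red] = (1/2)^21, and likewise for blue, so P[monochromatic] = 2·(1/2)^21 = 2^{1 − 21} = 1/1048576.
By linearity: E[X] = C(46, 7) · 2^{1 − 21} = 53524680 · 1/1048576 = 6690585/131072.
Numerically: E[X] ≈ 51.0451.

E[X] = C(46,7)·2^(1−C(7,2)) = 6690585/131072 ≈ 51.0451.


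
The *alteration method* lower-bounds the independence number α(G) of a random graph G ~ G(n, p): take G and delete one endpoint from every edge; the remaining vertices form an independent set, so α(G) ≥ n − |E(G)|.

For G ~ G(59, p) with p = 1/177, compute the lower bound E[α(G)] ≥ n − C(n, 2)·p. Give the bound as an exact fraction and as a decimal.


E[|E(G)|] = C(59, 2)·p = 1711 · (1/177) = 29/3.
E[α(G)] ≥ n − E[|E(G)|] = 59 − 29/3 = 148/3.
Numerically: ≈ 49.33333.
(This is only a lower bound; the true E[α(G)] may be larger.)

E[α(G)] ≥ 148/3 ≈ 49.33333.


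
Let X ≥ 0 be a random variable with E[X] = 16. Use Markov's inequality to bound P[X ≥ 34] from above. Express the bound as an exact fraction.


μ = E[X] = 16, a = 34.
Markov: P[X ≥ 34] ≤ μ/a = (16)/34 = 8/17.
Numerically: ≈ 0.470588.
(Since a = 34 > μ = 16.000000, the bound 8/17 is < 1 and informative.)

P[X ≥ 34] ≤ 8/17 ≈ 0.470588.


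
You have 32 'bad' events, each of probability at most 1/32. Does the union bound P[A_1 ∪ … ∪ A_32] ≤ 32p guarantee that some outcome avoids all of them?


Union bound: P[∪_{i=1}^{32} A_i] ≤ Σ_i P[A_i] ≤ 32·p = 32·(1/32) = 1.
Numerically: 1 ≈ 1.000000.
Is 1 < 1? NO.
Since the bound 1 is ≥ 1, the union bound is uninformative here; it does NOT by itself certify existence.

32·p = 1 ≈ 1.000000; existence NOT certified by the union bound.


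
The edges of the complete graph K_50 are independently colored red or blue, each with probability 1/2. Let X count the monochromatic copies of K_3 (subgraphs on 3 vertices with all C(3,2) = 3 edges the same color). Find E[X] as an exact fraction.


Let X = Σ_S X_S over the C(50, 3) = 19600 subsets S of size 3, where X_S = 1 if the K_3 on S is monochromatic.
For a fixed S, the K_3 on S has C(3, 2) = 3 edges. P[all 3 edges red] = (1/2)^3, and likewise for blue, so P[monochromatic] = 2·(1/2)^3 = 2^{1 − 3} = 1/4.
By linearity: E[X] = C(50, 3) · 2^{1 − 3} = 19600 · 1/4 = 4900.
Numerically: E[X] ≈ 4900.00000.

E[X] = C(50,3)·2^(1−C(3,2)) = 4900 ≈ 4900.00000.


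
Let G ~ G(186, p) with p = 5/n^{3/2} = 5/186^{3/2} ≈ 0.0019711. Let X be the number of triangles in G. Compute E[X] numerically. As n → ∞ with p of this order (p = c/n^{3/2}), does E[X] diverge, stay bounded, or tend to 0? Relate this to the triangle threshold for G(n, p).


Number of potential triangles: C(186, 3) = 1055240.
Each occurs with probability p³ ≈ (0.0019711)³ ≈ 7.6577602e-09.
By linearity: E[X] = C(186, 3)·p³ ≈ 1055240 · 7.6577602e-09 ≈ 0.00808.
Since α = 3/2 > 1, p = c/n^{3/2} = o(1/n) is below the triangle threshold p ~ 1/n. Asymptotically E[X] ~ (c³/6)·n^{3(1−α)} = (5³/6)·n^{-1.5} → 0, so by Markov's inequality G has no triangles w.h.p.

E[X] ≈ 0.00808; in regime p = Θ(1/n^{3/2}) E[X] tends to 0 (below the triangle threshold p ~ 1/n).


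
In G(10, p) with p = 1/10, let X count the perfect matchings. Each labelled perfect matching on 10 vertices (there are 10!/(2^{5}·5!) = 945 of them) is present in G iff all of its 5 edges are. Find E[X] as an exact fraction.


K_10 has 10!/(2^{5}·5!) = 945 labelled perfect matchings.
For each such perfect matching H, let X_H = 1 if all 5 edges of H are present in G. Then P[X_H = 1] = p^{5} = (1/10)^{5} = 1/100000.
Summing the indicators: E[X] = Σ_H E[X_H] = 945 · p^{5} = 945 · 1/100000 = 189/20000.
Numerically: E[X] ≈ 0.00945.

E[X] = 945 · (1/10)^{5} = 189/20000 ≈ 0.00945.


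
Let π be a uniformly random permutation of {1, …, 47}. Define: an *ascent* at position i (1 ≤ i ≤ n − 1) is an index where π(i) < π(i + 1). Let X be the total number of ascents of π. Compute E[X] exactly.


Write X = Σ X_I over i = 1, …, 46, with X_I the indicator of one ascent.
There are 46 indicators.
For each fixed i, the pair (π(i), π(i+1)) is a uniformly random ordered pair of distinct values from {1, …, 47}; by symmetry P[π(i) < π(i+1)] = 1/2.
By linearity: E[X] = 46 · (1/2) = (47 − 1) · (1/2) = 23 ≈ 23.0000.

E[X] = 23 = 23.0000.


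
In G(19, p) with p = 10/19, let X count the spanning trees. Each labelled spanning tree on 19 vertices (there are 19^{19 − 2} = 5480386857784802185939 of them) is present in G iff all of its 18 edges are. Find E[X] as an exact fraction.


K_19 has 19^{19 − 2} = 5480386857784802185939 labelled spanning trees.
For each such spanning tree H, let X_H = 1 if all 18 edges of H are present in G. Then P[X_H = 1] = p^{18} = (10/19)^{18} = 1000000000000000000/104127350297911241532841.
By linearity of expectation: E[X] = Σ_H E[X_H] = 5480386857784802185939 · p^{18} = 5480386857784802185939 · 1000000000000000000/104127350297911241532841 = 1000000000000000000/19.
Numerically: E[X] ≈ 5.26e+16.

E[X] = 5480386857784802185939 · (10/19)^{18} = 1000000000000000000/19 ≈ 5.26e+16.


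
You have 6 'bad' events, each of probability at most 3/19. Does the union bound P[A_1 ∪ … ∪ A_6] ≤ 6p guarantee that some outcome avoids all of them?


Union bound: P[∪_{i=1}^{6} A_i] ≤ Σ_i P[A_i] ≤ 6·p = 6·(3/19) = 18/19.
Numerically: 18/19 ≈ 0.9474.
Is 18/19 < 1? YES.
Since P[∪ A_i] ≤ 18/19 < 1, the complement has P[∩ A_i^c] ≥ 1 − 18/19 = 1/19 > 0, so some outcome avoids every A_i.

6·p = 18/19 ≈ 0.9474; existence CERTIFIED by the union bound.


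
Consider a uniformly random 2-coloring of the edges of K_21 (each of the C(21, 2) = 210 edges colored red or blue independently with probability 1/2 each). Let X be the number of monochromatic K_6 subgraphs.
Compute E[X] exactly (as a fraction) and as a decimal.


Let X = Σ_S X_S over the C(21, 6) = 54264 subsets S of size 6, where X_S = 1 if the K_6 on S is monochromatic.
For a fixed S, the K_6 on S has C(6, 2) = 15 edges. P[all 15 edges red] = (1/2)^15, and likewise for blue, so P[monochromatic] = 2·(1/2)^15 = 2^{1 − 15} = 1/16384.
By linearity of expectation: E[X] = C(21, 6) · 2^{1 − 15} = 54264 · 1/16384 = 6783/2048.
Numerically: E[X] ≈ 3.312.

E[X] = C(21,6)·2^(1−C(6,2)) = 6783/2048 ≈ 3.312.


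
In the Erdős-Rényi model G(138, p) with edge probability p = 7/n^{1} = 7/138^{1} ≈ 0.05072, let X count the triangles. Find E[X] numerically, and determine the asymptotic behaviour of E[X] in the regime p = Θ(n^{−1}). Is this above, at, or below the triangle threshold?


Number of potential triangles: C(138, 3) = 428536.
Each occurs with probability p³ ≈ (0.05072)³ ≈ 1.305139e-04.
By linearity: E[X] = C(138, 3)·p³ ≈ 428536 · 1.305139e-04 ≈ 55.9299.
Here α = 1, so p = 7/n is exactly at the triangle threshold p ~ 1/n. Asymptotically E[X] → c³/6 = 7³/6 = 343/6 ≈ 57.1667, a bounded constant. In this regime the triangle count is asymptotically Poisson(c³/6).

E[X] ≈ 55.9299; in regime p = Θ(1/n^{1}) E[X] stays bounded (at the triangle threshold p ~ 1/n).


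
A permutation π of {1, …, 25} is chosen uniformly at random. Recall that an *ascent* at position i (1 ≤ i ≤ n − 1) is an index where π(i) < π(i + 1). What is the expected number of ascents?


Write X = Σ X_I over i = 1, …, 24, with X_I the indicator of one ascent.
There are 24 indicators.
For each fixed i, the pair (π(i), π(i+1)) is a uniformly random ordered pair of distinct values from {1, …, 25}; by symmetry P[π(i) < π(i+1)] = 1/2.
By linearity: E[X] = 24 · (1/2) = (25 − 1) · (1/2) = 12 ≈ 12.000000.

E[X] = 12 = 12.000000.


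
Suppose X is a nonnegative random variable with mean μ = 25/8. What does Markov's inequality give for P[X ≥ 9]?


μ = E[X] = 25/8, a = 9.
Markov: P[X ≥ 9] ≤ μ/a = (25/8)/9 = 25/72.
Numerically: ≈ 0.34722.
(Since a = 9 > μ = 3.12500, the bound 25/72 is < 1 and informative.)

P[X ≥ 9] ≤ 25/72 ≈ 0.34722.


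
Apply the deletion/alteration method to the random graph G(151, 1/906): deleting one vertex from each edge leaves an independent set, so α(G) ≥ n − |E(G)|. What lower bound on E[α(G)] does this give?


E[|E(G)|] = C(151, 2)·p = 11325 · (1/906) = 25/2.
E[α(G)] ≥ n − E[|E(G)|] = 151 − 25/2 = 277/2.
Numerically: ≈ 138.50000.
(This is only a lower bound; the true E[α(G)] may be larger.)

E[α(G)] ≥ 277/2 ≈ 138.50000.


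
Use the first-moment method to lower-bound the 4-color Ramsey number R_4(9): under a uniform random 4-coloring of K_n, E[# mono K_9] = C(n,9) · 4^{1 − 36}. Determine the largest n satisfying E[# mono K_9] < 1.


We need C(n, 9) · 4^{1 − 36} < 1, i.e. C(n, 9) < 4^{36 − 1} = 1180591620717411303424.
Check values of n near the boundary:
  n = 912: C(912, 9) = 1156095740032081475120; 1156095740032081475120 < 1180591620717411303424? YES
  n = 913: C(913, 9) = 1167605542753639808390; 1167605542753639808390 < 1180591620717411303424? YES
  n = 914: C(914, 9) = 1179217089587653905932; 1179217089587653905932 < 1180591620717411303424? YES
  n = 915: C(915, 9) = 1190931166636537885130; 1190931166636537885130 < 1180591620717411303424? NO
  n = 916: C(916, 9) = 1202748565202942340440; 1202748565202942340440 < 1180591620717411303424? NO
  n = 917: C(917, 9) = 1214670081818390006810; 1214670081818390006810 < 1180591620717411303424? NO
The largest n with C(n, 9) < 1180591620717411303424 is n = 914 (where E[X] = 294804272396913476483/295147905179352825856 ≈ 0.9988357). Hence R_4(9) > 914, i.e. R_4(9) ≥ 915.

Largest n = 914; hence R_4(9) > 914.


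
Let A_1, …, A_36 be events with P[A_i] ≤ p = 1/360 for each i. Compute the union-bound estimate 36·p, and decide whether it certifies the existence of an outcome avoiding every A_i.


Union bound: P[∪_{i=1}^{36} A_i] ≤ Σ_i P[A_i] ≤ 36·p = 36·(1/360) = 1/10.
Numerically: 1/10 ≈ 0.1000000.
Is 1/10 < 1? YES.
Since P[∪ A_i] ≤ 1/10 < 1, the complement has P[∩ A_i^c] ≥ 1 − 1/10 = 9/10 > 0, so some outcome avoids every A_i.

36·p = 1/10 ≈ 0.1000000; existence CERTIFIED by the union bound.


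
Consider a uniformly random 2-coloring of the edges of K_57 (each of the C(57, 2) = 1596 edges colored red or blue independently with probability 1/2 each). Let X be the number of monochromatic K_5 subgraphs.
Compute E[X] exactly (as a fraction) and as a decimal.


Let X = Σ_S X_S over the C(57, 5) = 4187106 subsets S of size 5, where X_S = 1 if the K_5 on S is monochromatic.
For a fixed S, the K_5 on S has C(5, 2) = 10 edges. P[all 10 edges red] = (1/2)^10, and likewise for blue, so P[monochromatic] = 2·(1/2)^10 = 2^{1 − 10} = 1/512.
Summing: E[X] = C(57, 5) · 2^{1 − 10} = 4187106 · 1/512 = 2093553/256.
Numerically: E[X] ≈ 8177.941406.

E[X] = C(57,5)·2^(1−C(5,2)) = 2093553/256 ≈ 8177.941406.


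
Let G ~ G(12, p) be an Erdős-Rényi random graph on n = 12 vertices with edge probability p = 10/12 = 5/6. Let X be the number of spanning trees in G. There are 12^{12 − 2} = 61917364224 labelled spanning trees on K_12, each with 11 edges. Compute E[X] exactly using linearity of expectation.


K_12 has 12^{12 − 2} = 61917364224 labelled spanning trees.
For each such spanning tree H, let X_H = 1 if all 11 edges of H are present in G. Then P[X_H = 1] = p^{11} = (5/6)^{11} = 48828125/362797056.
By linearity: E[X] = Σ_H E[X_H] = 61917364224 · p^{11} = 61917364224 · 48828125/362797056 = 25000000000/3.
Numerically: E[X] ≈ 8.333e+09.

E[X] = 61917364224 · (5/6)^{11} = 25000000000/3 ≈ 8.333e+09.


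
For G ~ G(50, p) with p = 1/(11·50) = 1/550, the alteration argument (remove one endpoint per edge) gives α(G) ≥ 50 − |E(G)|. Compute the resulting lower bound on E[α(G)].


E[|E(G)|] = C(50, 2)·p = 1225 · (1/550) = 49/22.
E[α(G)] ≥ n − E[|E(G)|] = 50 − 49/22 = 1051/22.
Numerically: ≈ 47.773.
(This is only a lower bound; the true E[α(G)] may be larger.)

E[α(G)] ≥ 1051/22 ≈ 47.773.


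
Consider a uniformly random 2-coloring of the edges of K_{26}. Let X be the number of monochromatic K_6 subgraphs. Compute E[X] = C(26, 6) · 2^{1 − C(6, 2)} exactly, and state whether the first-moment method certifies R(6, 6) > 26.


E[X] = C(26, 6) · 2^{1 − 15} = 230230 · 2^{−14} = 230230/16384.
As a reduced fraction: E[X] = 115115/8192 ≈ 14.0521240.
Is E[X] < 1? NO.
Since E[X] ≥ 1, the first-moment bound is inconclusive at n = 26; it does NOT by itself certify R(6, 6) > 26.

E[X] = 115115/8192 ≈ 14.0521240; E[X] ≥ 1; first-moment method inconclusive here.


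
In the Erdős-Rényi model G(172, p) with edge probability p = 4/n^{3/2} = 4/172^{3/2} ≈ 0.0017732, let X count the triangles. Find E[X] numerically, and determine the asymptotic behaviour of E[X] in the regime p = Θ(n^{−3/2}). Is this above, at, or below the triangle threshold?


Number of potential triangles: C(172, 3) = 833340.
Each occurs with probability p³ ≈ (0.0017732)³ ≈ 5.5757329e-09.
By linearity: E[X] = C(172, 3)·p³ ≈ 833340 · 5.5757329e-09 ≈ 0.00465.
Since α = 3/2 > 1, p = c/n^{3/2} = o(1/n) is below the triangle threshold p ~ 1/n. Asymptotically E[X] ~ (c³/6)·n^{3(1−α)} = (4³/6)·n^{-1.5} → 0, so by Markov's inequality G has no triangles w.h.p.

E[X] ≈ 0.00465; in regime p = Θ(1/n^{3/2}) E[X] tends to 0 (below the triangle threshold p ~ 1/n).


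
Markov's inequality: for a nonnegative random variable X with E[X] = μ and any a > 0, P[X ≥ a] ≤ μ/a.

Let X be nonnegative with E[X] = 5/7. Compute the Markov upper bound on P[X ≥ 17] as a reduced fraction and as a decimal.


μ = E[X] = 5/7, a = 17.
Markov: P[X ≥ 17] ≤ μ/a = (5/7)/17 = 5/119.
Numerically: ≈ 0.04202.
(Since a = 17 > μ = 0.71429, the bound 5/119 is < 1 and informative.)

P[X ≥ 17] ≤ 5/119 ≈ 0.04202.


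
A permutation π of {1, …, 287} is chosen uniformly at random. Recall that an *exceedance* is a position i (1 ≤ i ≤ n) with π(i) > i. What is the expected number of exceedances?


Write X = Σ_{i=1}^{287} X_i, where X_i = 1_{π(i) > i}.
For each fixed i, π(i) is uniform over {1, …, 287} (marginal of a uniform permutation), so P[π(i) > i] = (n − i)/n. Summing: Σ_{i=1}^{287} (n − i)/n = (0 + 1 + … + 286)/287 = 287(287 − 1)/(2·287) = (287 − 1)/2.
Hence E[X] = Σ_{i=1}^{287} (287 − i)/287 = 143 ≈ 143.000.

E[X] = 143 = 143.000.


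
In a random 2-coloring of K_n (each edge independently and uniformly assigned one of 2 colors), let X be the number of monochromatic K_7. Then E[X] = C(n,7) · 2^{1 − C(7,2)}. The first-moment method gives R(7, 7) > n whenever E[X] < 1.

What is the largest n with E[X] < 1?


We need C(n, 7) · 2^{1 − 21} < 1, i.e. C(n, 7) < 2^{21 − 1} = 1048576.
Check values of n near the boundary:
  n = 24: C(24, 7) = 346104; 346104 < 1048576? YES
  n = 25: C(25, 7) = 480700; 480700 < 1048576? YES
  n = 26: C(26, 7) = 657800; 657800 < 1048576? YES
  n = 27: C(27, 7) = 888030; 888030 < 1048576? YES
  n = 28: C(28, 7) = 1184040; 1184040 < 1048576? NO
  n = 29: C(29, 7) = 1560780; 1560780 < 1048576? NO
  n = 30: C(30, 7) = 2035800; 2035800 < 1048576? NO
The largest n with C(n, 7) < 1048576 is n = 27 (where E[X] = 444015/524288 ≈ 0.847). Hence R(7, 7) > 27, i.e. R(7, 7) ≥ 28.

Largest n = 27; hence R(7, 7) > 27.


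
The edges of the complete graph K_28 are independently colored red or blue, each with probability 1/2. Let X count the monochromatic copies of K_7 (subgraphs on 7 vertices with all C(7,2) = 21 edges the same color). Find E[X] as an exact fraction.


Let X = Σ_S X_S over the C(28, 7) = 1184040 subsets S of size 7, where X_S = 1 if the K_7 on S is monochromatic.
For a fixed S, the K_7 on S has C(7, 2) = 21 edges. P[all 21 edges red] = (1/2)^21, and likewise for blue, so P[monochromatic] = 2·(1/2)^21 = 2^{1 − 21} = 1/1048576.
Summing: E[X] = C(28, 7) · 2^{1 − 21} = 1184040 · 1/1048576 = 148005/131072.
Numerically: E[X] ≈ 1.129.

E[X] = C(28,7)·2^(1−C(7,2)) = 148005/131072 ≈ 1.129.


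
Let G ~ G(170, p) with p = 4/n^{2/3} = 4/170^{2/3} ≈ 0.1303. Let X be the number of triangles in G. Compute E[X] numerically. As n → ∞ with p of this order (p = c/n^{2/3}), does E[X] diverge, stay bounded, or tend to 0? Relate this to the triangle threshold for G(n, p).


Number of potential triangles: C(170, 3) = 804440.
Each occurs with probability p³ ≈ (0.1303)³ ≈ 2.214533e-03.
By linearity: E[X] = C(170, 3)·p³ ≈ 804440 · 2.214533e-03 ≈ 1781.4588.
Since α = 2/3 < 1, p = c/n^{2/3} ≫ 1/n is above the triangle threshold p ~ 1/n. Asymptotically E[X] ~ (c³/6)·n^{3(1−α)} = (4³/6)·n^{1} → ∞; triangles are abundant w.h.p.

E[X] ≈ 1781.4588; in regime p = Θ(1/n^{2/3}) E[X] diverges (above the triangle threshold p ~ 1/n).


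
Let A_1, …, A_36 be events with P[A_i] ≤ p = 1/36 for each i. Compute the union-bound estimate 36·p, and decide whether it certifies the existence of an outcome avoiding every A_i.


Union bound: P[∪_{i=1}^{36} A_i] ≤ Σ_i P[A_i] ≤ 36·p = 36·(1/36) = 1.
Numerically: 1 ≈ 1.0000000.
Is 1 < 1? NO.
Since the bound 1 is ≥ 1, the union bound is uninformative here; it does NOT by itself certify existence.

36·p = 1 ≈ 1.0000000; existence NOT certified by the union bound.


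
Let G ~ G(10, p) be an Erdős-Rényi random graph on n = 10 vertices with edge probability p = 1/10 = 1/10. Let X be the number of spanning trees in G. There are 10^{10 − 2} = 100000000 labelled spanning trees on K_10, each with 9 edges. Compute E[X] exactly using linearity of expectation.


K_10 has 10^{10 − 2} = 100000000 labelled spanning trees.
For each such spanning tree H, let X_H = 1 if all 9 edges of H are present in G. Then P[X_H = 1] = p^{9} = (1/10)^{9} = 1/1000000000.
Summing the indicators: E[X] = Σ_H E[X_H] = 100000000 · p^{9} = 100000000 · 1/1000000000 = 1/10.
Numerically: E[X] ≈ 0.1.

E[X] = 100000000 · (1/10)^{9} = 1/10 ≈ 0.1.


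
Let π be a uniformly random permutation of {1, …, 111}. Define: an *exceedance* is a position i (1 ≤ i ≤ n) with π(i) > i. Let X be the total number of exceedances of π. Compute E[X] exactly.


Write X = Σ_{i=1}^{111} X_i, where X_i = 1_{π(i) > i}.
For each fixed i, π(i) is uniform over {1, …, 111} (marginal of a uniform permutation), so P[π(i) > i] = (n − i)/n. Summing: Σ_{i=1}^{111} (n − i)/n = (0 + 1 + … + 110)/111 = 111(111 − 1)/(2·111) = (111 − 1)/2.
Hence E[X] = Σ_{i=1}^{111} (111 − i)/111 = 55 ≈ 55.000.

E[X] = 55 = 55.000.


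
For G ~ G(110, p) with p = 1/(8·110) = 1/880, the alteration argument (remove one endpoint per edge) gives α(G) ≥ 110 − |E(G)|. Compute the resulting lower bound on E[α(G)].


E[|E(G)|] = C(110, 2)·p = 5995 · (1/880) = 109/16.
E[α(G)] ≥ n − E[|E(G)|] = 110 − 109/16 = 1651/16.
Numerically: ≈ 103.187500.
(This is only a lower bound; the true E[α(G)] may be larger.)

E[α(G)] ≥ 1651/16 ≈ 103.187500.


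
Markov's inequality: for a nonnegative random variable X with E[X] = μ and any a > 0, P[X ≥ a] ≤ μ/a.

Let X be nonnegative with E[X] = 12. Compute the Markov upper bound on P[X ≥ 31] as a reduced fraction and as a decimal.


μ = E[X] = 12, a = 31.
Markov: P[X ≥ 31] ≤ μ/a = (12)/31 = 12/31.
Numerically: ≈ 0.387097.
(Since a = 31 > μ = 12.000000, the bound 12/31 is < 1 and informative.)

P[X ≥ 31] ≤ 12/31 ≈ 0.387097.


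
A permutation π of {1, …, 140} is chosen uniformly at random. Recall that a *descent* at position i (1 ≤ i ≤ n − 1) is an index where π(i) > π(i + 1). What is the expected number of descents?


Write X = Σ X_I over i = 1, …, 139, with X_I the indicator of one descent.
There are 139 indicators.
For each fixed i, the pair (π(i), π(i+1)) is a uniformly random ordered pair of distinct values from {1, …, 140}; by symmetry P[π(i) > π(i+1)] = 1/2.
By linearity: E[X] = 139 · (1/2) = (140 − 1) · (1/2) = 139/2 ≈ 69.500.

E[X] = 139/2 = 69.500.


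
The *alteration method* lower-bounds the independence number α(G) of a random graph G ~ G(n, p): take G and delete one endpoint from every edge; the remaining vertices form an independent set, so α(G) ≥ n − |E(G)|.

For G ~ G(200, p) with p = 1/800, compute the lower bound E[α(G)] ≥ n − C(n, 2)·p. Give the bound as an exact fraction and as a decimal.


E[|E(G)|] = C(200, 2)·p = 19900 · (1/800) = 199/8.
E[α(G)] ≥ n − E[|E(G)|] = 200 − 199/8 = 1401/8.
Numerically: ≈ 175.1250.
(This is only a lower bound; the true E[α(G)] may be larger.)

E[α(G)] ≥ 1401/8 ≈ 175.1250.


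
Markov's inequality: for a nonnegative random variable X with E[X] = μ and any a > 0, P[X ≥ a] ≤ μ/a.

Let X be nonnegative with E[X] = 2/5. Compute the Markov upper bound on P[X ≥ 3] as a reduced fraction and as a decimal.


μ = E[X] = 2/5, a = 3.
Markov: P[X ≥ 3] ≤ μ/a = (2/5)/3 = 2/15.
Numerically: ≈ 0.1333.
(Since a = 3 > μ = 0.4000, the bound 2/15 is < 1 and informative.)

P[X ≥ 3] ≤ 2/15 ≈ 0.1333.


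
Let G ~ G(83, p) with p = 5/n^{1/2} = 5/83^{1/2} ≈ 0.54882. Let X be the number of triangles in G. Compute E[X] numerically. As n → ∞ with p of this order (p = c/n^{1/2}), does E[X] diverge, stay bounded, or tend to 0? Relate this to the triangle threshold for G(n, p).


Number of potential triangles: C(83, 3) = 91881.
Each occurs with probability p³ ≈ (0.54882)³ ≈ 1.6530762e-01.
By linearity: E[X] = C(83, 3)·p³ ≈ 91881 · 1.6530762e-01 ≈ 15188.62948.
Since α = 1/2 < 1, p = c/n^{1/2} ≫ 1/n is above the triangle threshold p ~ 1/n. Asymptotically E[X] ~ (c³/6)·n^{3(1−α)} = (5³/6)·n^{1.5} → ∞; triangles are abundant w.h.p.

E[X] ≈ 15188.62948; in regime p = Θ(1/n^{1/2}) E[X] diverges (above the triangle threshold p ~ 1/n).


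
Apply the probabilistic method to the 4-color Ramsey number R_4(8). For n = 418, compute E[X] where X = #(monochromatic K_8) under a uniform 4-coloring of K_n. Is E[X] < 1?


E[X] = C(418, 8) · 4^{1 − 28} = 21608403021078588 · 4^{−27} = 21608403021078588/18014398509481984.
As a reduced fraction: E[X] = 5402100755269647/4503599627370496 ≈ 1.199507.
Is E[X] < 1? NO.
Since E[X] ≥ 1, the first-moment bound is inconclusive at n = 418; it does NOT by itself certify R_4(8) > 418.

E[X] = 5402100755269647/4503599627370496 ≈ 1.199507; E[X] ≥ 1; first-moment method inconclusive here.


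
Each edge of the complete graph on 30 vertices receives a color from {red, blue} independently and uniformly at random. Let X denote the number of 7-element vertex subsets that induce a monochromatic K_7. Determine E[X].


Let X = Σ_S X_S over the C(30, 7) = 2035800 subsets S of size 7, where X_S = 1 if the K_7 on S is monochromatic.
For a fixed S, the K_7 on S has C(7, 2) = 21 edges. P[all 21 edges red] = (1/2)^21, and likewise for blue, so P[monochromatic] = 2·(1/2)^21 = 2^{1 − 21} = 1/1048576.
Summing: E[X] = C(30, 7) · 2^{1 − 21} = 2035800 · 1/1048576 = 254475/131072.
Numerically: E[X] ≈ 1.941490.

E[X] = C(30,7)·2^(1−C(7,2)) = 254475/131072 ≈ 1.941490.


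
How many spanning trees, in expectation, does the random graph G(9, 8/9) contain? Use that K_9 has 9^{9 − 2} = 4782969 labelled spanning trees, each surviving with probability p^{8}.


K_9 has 9^{9 − 2} = 4782969 labelled spanning trees.
For each such spanning tree H, let X_H = 1 if all 8 edges of H are present in G. Then P[X_H = 1] = p^{8} = (8/9)^{8} = 16777216/43046721.
By linearity of expectation: E[X] = Σ_H E[X_H] = 4782969 · p^{8} = 4782969 · 16777216/43046721 = 16777216/9.
Numerically: E[X] ≈ 1.86414e+06.

E[X] = 4782969 · (8/9)^{8} = 16777216/9 ≈ 1.86414e+06.


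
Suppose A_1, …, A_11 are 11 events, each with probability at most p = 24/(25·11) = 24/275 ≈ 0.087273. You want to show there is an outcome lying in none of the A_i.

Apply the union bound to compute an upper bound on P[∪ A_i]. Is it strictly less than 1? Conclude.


Union bound: P[∪_{i=1}^{11} A_i] ≤ Σ_i P[A_i] ≤ 11·p = 11·(24/275) = 24/25.
Numerically: 24/25 ≈ 0.960000.
Is 24/25 < 1? YES.
Since P[∪ A_i] ≤ 24/25 < 1, the complement has P[∩ A_i^c] ≥ 1 − 24/25 = 1/25 > 0, so some outcome avoids every A_i.

11·p = 24/25 ≈ 0.960000; existence CERTIFIED by the union bound.


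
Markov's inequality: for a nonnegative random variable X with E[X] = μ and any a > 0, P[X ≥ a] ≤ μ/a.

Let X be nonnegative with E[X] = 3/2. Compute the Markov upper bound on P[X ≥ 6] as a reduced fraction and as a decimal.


μ = E[X] = 3/2, a = 6.
Markov: P[X ≥ 6] ≤ μ/a = (3/2)/6 = 1/4.
Numerically: ≈ 0.2500.
(Since a = 6 > μ = 1.5000, the bound 1/4 is < 1 and informative.)

P[X ≥ 6] ≤ 1/4 ≈ 0.2500.


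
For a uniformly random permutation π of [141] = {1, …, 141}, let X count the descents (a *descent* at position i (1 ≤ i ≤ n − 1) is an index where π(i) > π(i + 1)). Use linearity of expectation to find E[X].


Write X = Σ X_I over i = 1, …, 140, with X_I the indicator of one descent.
There are 140 indicators.
For each fixed i, the pair (π(i), π(i+1)) is a uniformly random ordered pair of distinct values from {1, …, 141}; by symmetry P[π(i) > π(i+1)] = 1/2.
By linearity: E[X] = 140 · (1/2) = (141 − 1) · (1/2) = 70 ≈ 70.000.

E[X] = 70 = 70.000.


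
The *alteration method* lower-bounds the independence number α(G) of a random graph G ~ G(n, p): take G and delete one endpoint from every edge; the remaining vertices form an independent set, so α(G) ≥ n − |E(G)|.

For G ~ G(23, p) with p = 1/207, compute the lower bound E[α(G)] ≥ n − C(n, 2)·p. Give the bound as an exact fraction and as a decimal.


E[|E(G)|] = C(23, 2)·p = 253 · (1/207) = 11/9.
E[α(G)] ≥ n − E[|E(G)|] = 23 − 11/9 = 196/9.
Numerically: ≈ 21.77778.
(This is only a lower bound; the true E[α(G)] may be larger.)

E[α(G)] ≥ 196/9 ≈ 21.77778.


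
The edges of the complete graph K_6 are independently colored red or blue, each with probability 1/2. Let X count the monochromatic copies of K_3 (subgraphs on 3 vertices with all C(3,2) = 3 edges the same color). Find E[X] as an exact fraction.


Let X = Σ_S X_S over the C(6, 3) = 20 subsets S of size 3, where X_S = 1 if the K_3 on S is monochromatic.
For a fixed S, the K_3 on S has C(3, 2) = 3 edges. P[all 3 edges red] = (1/2)^3, and likewise for blue, so P[monochromatic] = 2·(1/2)^3 = 2^{1 − 3} = 1/4.
By linearity of expectation: E[X] = C(6, 3) · 2^{1 − 3} = 20 · 1/4 = 5.
Numerically: E[X] ≈ 5.000.

E[X] = C(6,3)·2^(1−C(3,2)) = 5 ≈ 5.000.


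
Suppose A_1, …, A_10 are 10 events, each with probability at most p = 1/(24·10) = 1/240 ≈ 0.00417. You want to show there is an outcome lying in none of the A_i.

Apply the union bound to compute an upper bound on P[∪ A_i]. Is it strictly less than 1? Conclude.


Union bound: P[∪_{i=1}^{10} A_i] ≤ Σ_i P[A_i] ≤ 10·p = 10·(1/240) = 1/24.
Numerically: 1/24 ≈ 0.04167.
Is 1/24 < 1? YES.
Since P[∪ A_i] ≤ 1/24 < 1, the complement has P[∩ A_i^c] ≥ 1 − 1/24 = 23/24 > 0, so some outcome avoids every A_i.

10·p = 1/24 ≈ 0.04167; existence CERTIFIED by the union bound.


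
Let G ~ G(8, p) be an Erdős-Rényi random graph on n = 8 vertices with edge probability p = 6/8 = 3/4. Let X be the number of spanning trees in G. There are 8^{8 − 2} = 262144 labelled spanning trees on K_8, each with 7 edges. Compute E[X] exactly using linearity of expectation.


K_8 has 8^{8 − 2} = 262144 labelled spanning trees.
For each such spanning tree H, let X_H = 1 if all 7 edges of H are present in G. Then P[X_H = 1] = p^{7} = (3/4)^{7} = 2187/16384.
Summing the indicators: E[X] = Σ_H E[X_H] = 262144 · p^{7} = 262144 · 2187/16384 = 34992.
Numerically: E[X] ≈ 3.499e+04.

E[X] = 262144 · (3/4)^{7} = 34992 ≈ 3.499e+04.


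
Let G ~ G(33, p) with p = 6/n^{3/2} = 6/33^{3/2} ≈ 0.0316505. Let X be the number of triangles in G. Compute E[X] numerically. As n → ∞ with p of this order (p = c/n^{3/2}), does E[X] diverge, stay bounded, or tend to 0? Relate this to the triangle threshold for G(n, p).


Number of potential triangles: C(33, 3) = 5456.
Each occurs with probability p³ ≈ (0.0316505)³ ≈ 3.17059683e-05.
By linearity: E[X] = C(33, 3)·p³ ≈ 5456 · 3.17059683e-05 ≈ 0.172988.
Since α = 3/2 > 1, p = c/n^{3/2} = o(1/n) is below the triangle threshold p ~ 1/n. Asymptotically E[X] ~ (c³/6)·n^{3(1−α)} = (6³/6)·n^{-1.5} → 0, so by Markov's inequality G has no triangles w.h.p.

E[X] ≈ 0.172988; in regime p = Θ(1/n^{3/2}) E[X] tends to 0 (below the triangle threshold p ~ 1/n).


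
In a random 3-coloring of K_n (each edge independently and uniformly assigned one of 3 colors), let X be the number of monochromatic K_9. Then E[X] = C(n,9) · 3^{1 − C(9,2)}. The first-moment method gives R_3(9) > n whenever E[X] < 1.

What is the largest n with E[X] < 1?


We need C(n, 9) · 3^{1 − 36} < 1, i.e. C(n, 9) < 3^{36 − 1} = 50031545098999707.
Check values of n near the boundary:
  n = 298: C(298, 9) = 45207677551849890; 45207677551849890 < 50031545098999707? YES
  n = 299: C(299, 9) = 46610674441390059; 46610674441390059 < 50031545098999707? YES
  n = 300: C(300, 9) = 48052241692154700; 48052241692154700 < 50031545098999707? YES
  n = 301: C(301, 9) = 49533303936090975; 49533303936090975 < 50031545098999707? YES
  n = 302: C(302, 9) = 51054804739588650; 51054804739588650 < 50031545098999707? NO
The largest n with C(n, 9) < 50031545098999707 is n = 301 (where E[X] = 16511101312030325/16677181699666569 ≈ 0.99004). Hence R_3(9) > 301, i.e. R_3(9) ≥ 302.

Largest n = 301; hence R_3(9) > 301.


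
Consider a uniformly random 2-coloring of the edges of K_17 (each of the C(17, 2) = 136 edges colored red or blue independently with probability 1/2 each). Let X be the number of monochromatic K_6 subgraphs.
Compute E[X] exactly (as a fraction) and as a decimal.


Let X = Σ_S X_S over the C(17, 6) = 12376 subsets S of size 6, where X_S = 1 if the K_6 on S is monochromatic.
For a fixed S, the K_6 on S has C(6, 2) = 15 edges. P[all 15 edges red] = (1/2)^15, and likewise for blue, so P[monochromatic] = 2·(1/2)^15 = 2^{1 − 15} = 1/16384.
Summing: E[X] = C(17, 6) · 2^{1 − 15} = 12376 · 1/16384 = 1547/2048.
Numerically: E[X] ≈ 0.755371.

E[X] = C(17,6)·2^(1−C(6,2)) = 1547/2048 ≈ 0.755371.


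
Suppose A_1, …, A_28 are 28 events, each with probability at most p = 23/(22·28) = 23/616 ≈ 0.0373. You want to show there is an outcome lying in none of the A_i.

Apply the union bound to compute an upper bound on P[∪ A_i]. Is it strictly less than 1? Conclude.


Union bound: P[∪_{i=1}^{28} A_i] ≤ Σ_i P[A_i] ≤ 28·p = 28·(23/616) = 23/22.
Numerically: 23/22 ≈ 1.0455.
Is 23/22 < 1? NO.
Since the bound 23/22 is ≥ 1, the union bound is uninformative here; it does NOT by itself certify existence.

28·p = 23/22 ≈ 1.0455; existence NOT certified by the union bound.


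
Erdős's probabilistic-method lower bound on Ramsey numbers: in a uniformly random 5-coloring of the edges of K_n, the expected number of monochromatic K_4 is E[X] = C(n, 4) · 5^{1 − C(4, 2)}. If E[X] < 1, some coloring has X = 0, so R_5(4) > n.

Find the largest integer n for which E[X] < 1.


We need C(n, 4) · 5^{1 − 6} < 1, i.e. C(n, 4) < 5^{6 − 1} = 3125.
Check values of n near the boundary:
  n = 12: C(12, 4) = 495; 495 < 3125? YES
  n = 13: C(13, 4) = 715; 715 < 3125? YES
  n = 14: C(14, 4) = 1001; 1001 < 3125? YES
  n = 15: C(15, 4) = 1365; 1365 < 3125? YES
  n = 16: C(16, 4) = 1820; 1820 < 3125? YES
  n = 17: C(17, 4) = 2380; 2380 < 3125? YES
  n = 18: C(18, 4) = 3060; 3060 < 3125? YES
  n = 19: C(19, 4) = 3876; 3876 < 3125? NO
The largest n with C(n, 4) < 3125 is n = 18 (where E[X] = 612/625 ≈ 0.9792000). Hence R_5(4) > 18, i.e. R_5(4) ≥ 19.

Largest n = 18; hence R_5(4) > 18.


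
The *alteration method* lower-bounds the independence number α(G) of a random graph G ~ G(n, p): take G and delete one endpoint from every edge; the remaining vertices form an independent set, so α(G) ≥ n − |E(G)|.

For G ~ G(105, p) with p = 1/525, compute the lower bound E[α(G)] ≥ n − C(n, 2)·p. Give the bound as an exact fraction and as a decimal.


E[|E(G)|] = C(105, 2)·p = 5460 · (1/525) = 52/5.
E[α(G)] ≥ n − E[|E(G)|] = 105 − 52/5 = 473/5.
Numerically: ≈ 94.6000.
(This is only a lower bound; the true E[α(G)] may be larger.)

E[α(G)] ≥ 473/5 ≈ 94.6000.


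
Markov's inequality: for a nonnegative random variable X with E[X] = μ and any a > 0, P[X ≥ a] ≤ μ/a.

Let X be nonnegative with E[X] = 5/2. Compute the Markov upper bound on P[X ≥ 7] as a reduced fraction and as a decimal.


μ = E[X] = 5/2, a = 7.
Markov: P[X ≥ 7] ≤ μ/a = (5/2)/7 = 5/14.
Numerically: ≈ 0.3571.
(Since a = 7 > μ = 2.5000, the bound 5/14 is < 1 and informative.)

P[X ≥ 7] ≤ 5/14 ≈ 0.3571.


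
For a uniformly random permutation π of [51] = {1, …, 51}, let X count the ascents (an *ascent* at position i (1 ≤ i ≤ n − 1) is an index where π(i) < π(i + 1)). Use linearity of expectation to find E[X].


Write X = Σ X_I over i = 1, …, 50, with X_I the indicator of one ascent.
There are 50 indicators.
For each fixed i, the pair (π(i), π(i+1)) is a uniformly random ordered pair of distinct values from {1, …, 51}; by symmetry P[π(i) < π(i+1)] = 1/2.
By linearity: E[X] = 50 · (1/2) = (51 − 1) · (1/2) = 25 ≈ 25.000000.

E[X] = 25 = 25.000000.


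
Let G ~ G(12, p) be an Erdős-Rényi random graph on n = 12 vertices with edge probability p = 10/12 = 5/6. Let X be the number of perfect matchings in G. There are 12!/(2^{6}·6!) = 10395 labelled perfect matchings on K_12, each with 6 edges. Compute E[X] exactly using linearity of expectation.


K_12 has 12!/(2^{6}·6!) = 10395 labelled perfect matchings.
For each such perfect matching H, let X_H = 1 if all 6 edges of H are present in G. Then P[X_H = 1] = p^{6} = (5/6)^{6} = 15625/46656.
By linearity of expectation: E[X] = Σ_H E[X_H] = 10395 · p^{6} = 10395 · 15625/46656 = 6015625/1728.
Numerically: E[X] ≈ 3.48e+03.

E[X] = 10395 · (5/6)^{6} = 6015625/1728 ≈ 3.48e+03.


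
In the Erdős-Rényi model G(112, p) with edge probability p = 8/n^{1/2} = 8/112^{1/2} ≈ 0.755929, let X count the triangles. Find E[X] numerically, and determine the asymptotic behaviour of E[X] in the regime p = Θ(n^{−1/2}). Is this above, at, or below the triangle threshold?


Number of potential triangles: C(112, 3) = 227920.
Each occurs with probability p³ ≈ (0.755929)³ ≈ 4.31959398e-01.
By linearity: E[X] = C(112, 3)·p³ ≈ 227920 · 4.31959398e-01 ≈ 98452.185929.
Since α = 1/2 < 1, p = c/n^{1/2} ≫ 1/n is above the triangle threshold p ~ 1/n. Asymptotically E[X] ~ (c³/6)·n^{3(1−α)} = (8³/6)·n^{1.5} → ∞; triangles are abundant w.h.p.

E[X] ≈ 98452.185929; in regime p = Θ(1/n^{1/2}) E[X] diverges (above the triangle threshold p ~ 1/n).


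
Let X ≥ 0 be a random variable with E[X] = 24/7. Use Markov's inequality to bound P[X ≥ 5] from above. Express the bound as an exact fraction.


μ = E[X] = 24/7, a = 5.
Markov: P[X ≥ 5] ≤ μ/a = (24/7)/5 = 24/35.
Numerically: ≈ 0.68571.
(Since a = 5 > μ = 3.42857, the bound 24/35 is < 1 and informative.)

P[X ≥ 5] ≤ 24/35 ≈ 0.68571.


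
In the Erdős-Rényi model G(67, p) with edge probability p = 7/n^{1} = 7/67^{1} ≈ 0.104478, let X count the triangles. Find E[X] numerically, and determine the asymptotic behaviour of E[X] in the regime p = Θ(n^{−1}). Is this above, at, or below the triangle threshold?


Number of potential triangles: C(67, 3) = 47905.
Each occurs with probability p³ ≈ (0.104478)³ ≈ 1.14043283e-03.
By linearity: E[X] = C(67, 3)·p³ ≈ 47905 · 1.14043283e-03 ≈ 54.632435.
Here α = 1, so p = 7/n is exactly at the triangle threshold p ~ 1/n. Asymptotically E[X] → c³/6 = 7³/6 = 343/6 ≈ 57.166667, a bounded constant. In this regime the triangle count is asymptotically Poisson(c³/6).

E[X] ≈ 54.632435; in regime p = Θ(1/n^{1}) E[X] stays bounded (at the triangle threshold p ~ 1/n).


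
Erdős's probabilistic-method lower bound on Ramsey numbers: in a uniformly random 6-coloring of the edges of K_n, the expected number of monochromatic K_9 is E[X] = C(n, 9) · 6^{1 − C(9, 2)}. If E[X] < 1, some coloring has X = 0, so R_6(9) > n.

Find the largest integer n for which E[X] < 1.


We need C(n, 9) · 6^{1 − 36} < 1, i.e. C(n, 9) < 6^{36 − 1} = 1719070799748422591028658176.
Check values of n near the boundary:
  n = 4405: C(4405, 9) = 1706862792900636302463627150; 1706862792900636302463627150 < 1719070799748422591028658176? YES
  n = 4406: C(4406, 9) = 1710356485221788389505285700; 1710356485221788389505285700 < 1719070799748422591028658176? YES
  n = 4407: C(4407, 9) = 1713856532599459170657070050; 1713856532599459170657070050 < 1719070799748422591028658176? YES
  n = 4408: C(4408, 9) = 1717362945146264156457459600; 1717362945146264156457459600 < 1719070799748422591028658176? YES
  n = 4409: C(4409, 9) = 1720875732988608787686577131; 1720875732988608787686577131 < 1719070799748422591028658176? NO
The largest n with C(n, 9) < 1719070799748422591028658176 is n = 4408 (where E[X] = 35778394690547169926197075/35813974994758803979763712 ≈ 0.9990). Hence R_6(9) > 4408, i.e. R_6(9) ≥ 4409.

Largest n = 4408; hence R_6(9) > 4408.


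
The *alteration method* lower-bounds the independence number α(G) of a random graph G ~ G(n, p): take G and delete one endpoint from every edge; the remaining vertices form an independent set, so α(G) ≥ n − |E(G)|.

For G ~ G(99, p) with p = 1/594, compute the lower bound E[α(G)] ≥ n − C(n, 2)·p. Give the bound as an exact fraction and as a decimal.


E[|E(G)|] = C(99, 2)·p = 4851 · (1/594) = 49/6.
E[α(G)] ≥ n − E[|E(G)|] = 99 − 49/6 = 545/6.
Numerically: ≈ 90.8333.
(This is only a lower bound; the true E[α(G)] may be larger.)

E[α(G)] ≥ 545/6 ≈ 90.8333.


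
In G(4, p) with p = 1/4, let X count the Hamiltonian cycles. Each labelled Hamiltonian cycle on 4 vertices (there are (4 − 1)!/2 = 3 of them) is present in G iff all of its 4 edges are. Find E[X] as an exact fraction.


K_4 has (4 − 1)!/2 = 3 labelled Hamiltonian cycles.
For each such Hamiltonian cycle H, let X_H = 1 if all 4 edges of H are present in G. Then P[X_H = 1] = p^{4} = (1/4)^{4} = 1/256.
By linearity of expectation: E[X] = Σ_H E[X_H] = 3 · p^{4} = 3 · 1/256 = 3/256.
Numerically: E[X] ≈ 0.01172.

E[X] = 3 · (1/4)^{4} = 3/256 ≈ 0.01172.


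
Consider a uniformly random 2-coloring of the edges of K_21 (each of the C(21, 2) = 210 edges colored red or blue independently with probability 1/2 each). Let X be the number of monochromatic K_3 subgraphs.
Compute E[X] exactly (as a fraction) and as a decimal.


Let X = Σ_S X_S over the C(21, 3) = 1330 subsets S of size 3, where X_S = 1 if the K_3 on S is monochromatic.
For a fixed S, the K_3 on S has C(3, 2) = 3 edges. P[all 3 edges red] = (1/2)^3, and likewise for blue, so P[monochromatic] = 2·(1/2)^3 = 2^{1 − 3} = 1/4.
By linearity of expectation: E[X] = C(21, 3) · 2^{1 − 3} = 1330 · 1/4 = 665/2.
Numerically: E[X] ≈ 332.5000.

E[X] = C(21,3)·2^(1−C(3,2)) = 665/2 ≈ 332.5000.


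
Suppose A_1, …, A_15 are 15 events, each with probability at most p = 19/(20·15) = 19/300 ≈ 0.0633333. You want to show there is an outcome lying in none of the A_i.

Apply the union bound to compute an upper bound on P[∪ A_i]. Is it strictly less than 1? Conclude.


Union bound: P[∪_{i=1}^{15} A_i] ≤ Σ_i P[A_i] ≤ 15·p = 15·(19/300) = 19/20.
Numerically: 19/20 ≈ 0.9500000.
Is 19/20 < 1? YES.
Since P[∪ A_i] ≤ 19/20 < 1, the complement has P[∩ A_i^c] ≥ 1 − 19/20 = 1/20 > 0, so some outcome avoids every A_i.

15·p = 19/20 ≈ 0.9500000; existence CERTIFIED by the union bound.
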